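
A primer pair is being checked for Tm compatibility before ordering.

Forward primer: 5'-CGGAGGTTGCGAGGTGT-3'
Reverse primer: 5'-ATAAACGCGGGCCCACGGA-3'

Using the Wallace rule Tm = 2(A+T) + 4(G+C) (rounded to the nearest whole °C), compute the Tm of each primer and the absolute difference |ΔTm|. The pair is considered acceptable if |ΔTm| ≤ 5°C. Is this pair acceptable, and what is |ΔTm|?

Forward: A=2 T=4 G=9 C=2 → Tm = 2·6 + 4·11 = 56°C.
Reverse: A=6 T=1 G=6 C=6 → Tm = 2·7 + 4·12 = 62°C.
|ΔTm| = |56 − 62| = 6°C, > 5°C.

|ΔTm| = 6°C; the pair is not acceptable.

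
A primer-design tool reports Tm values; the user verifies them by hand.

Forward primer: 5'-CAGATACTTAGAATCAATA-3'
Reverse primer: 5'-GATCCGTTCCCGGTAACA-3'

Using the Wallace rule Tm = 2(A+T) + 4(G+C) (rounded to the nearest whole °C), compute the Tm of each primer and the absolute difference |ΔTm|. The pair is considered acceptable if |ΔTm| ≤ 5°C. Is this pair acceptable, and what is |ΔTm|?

|ΔTm| = 8°C; the pair is not acceptable.

Forward: A=9 T=5 G=2 C=3 → Tm = 2·14 + 4·5 = 48°C.
Reverse: A=4 T=4 G=4 C=6 → Tm = 2·8 + 4·10 = 56°C.
|ΔTm| = |48 − 56| = 8°C, > 5°C.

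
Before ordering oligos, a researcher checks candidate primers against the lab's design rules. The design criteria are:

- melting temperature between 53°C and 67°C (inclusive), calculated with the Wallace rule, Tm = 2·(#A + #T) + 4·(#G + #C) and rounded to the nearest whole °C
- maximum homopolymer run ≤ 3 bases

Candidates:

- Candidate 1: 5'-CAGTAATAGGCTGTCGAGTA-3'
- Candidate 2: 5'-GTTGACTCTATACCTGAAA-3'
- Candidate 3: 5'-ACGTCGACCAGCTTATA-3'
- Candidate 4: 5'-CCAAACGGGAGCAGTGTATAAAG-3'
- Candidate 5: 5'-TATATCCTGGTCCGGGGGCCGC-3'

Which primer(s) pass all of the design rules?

Candidate 1 (20 nt, A=6 T=5 G=6 C=3): Tm = 2·11 + 4·9 = 58°C ✓; longest run = 2 ✓ — passes.
Candidate 2 (19 nt, A=6 T=6 G=3 C=4): Tm = 2·12 + 4·7 = 52°C, outside 53–67°C ✗; longest run = 3 ✓ — fails.
Candidate 3 (17 nt, A=5 T=4 G=3 C=5): Tm = 2·9 + 4·8 = 50°C, outside 53–67°C ✗; longest run = 2 ✓ — fails.
Candidate 4 (23 nt, A=9 T=3 G=7 C=4): Tm = 2·12 + 4·11 = 68°C, outside 53–67°C ✗; longest run = 3 ✓ — fails.
Candidate 5 (22 nt, A=2 T=5 G=8 C=7): Tm = 2·7 + 4·15 = 74°C, outside 53–67°C ✗; longest run = 5, exceeds 3 ✗ — fails.

Candidate 1 only.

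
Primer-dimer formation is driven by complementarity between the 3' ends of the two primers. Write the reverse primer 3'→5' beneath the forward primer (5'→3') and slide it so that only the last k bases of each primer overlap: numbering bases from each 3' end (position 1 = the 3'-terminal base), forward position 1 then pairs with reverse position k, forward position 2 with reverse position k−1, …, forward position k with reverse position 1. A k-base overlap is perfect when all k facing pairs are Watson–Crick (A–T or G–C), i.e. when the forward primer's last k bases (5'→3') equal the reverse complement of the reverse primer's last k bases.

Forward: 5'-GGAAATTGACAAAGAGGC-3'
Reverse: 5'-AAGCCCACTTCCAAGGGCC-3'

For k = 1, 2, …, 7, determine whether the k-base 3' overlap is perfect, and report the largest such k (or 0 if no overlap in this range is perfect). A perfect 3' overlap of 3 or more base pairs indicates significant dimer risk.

Last 7 bases (5'→3') — forward …AAGAGGC, reverse …AAGGGCC.
Reverse complement of the reverse primer's last 7 bases: GGCCCTT; its first k bases are the reverse complement of the reverse primer's last k bases, so a perfect k-base overlap needs the forward primer's last k bases to equal them.
Comparing (forward last k vs required): k=1: C vs G ✗; k=2: GC vs GG ✗; k=3: GGC vs GGC ✓; k=4: AGGC vs GGCC ✗; k=5: GAGGC vs GGCCC ✗; k=6: AGAGGC vs GGCCCT ✗; k=7: AAGAGGC vs GGCCCTT ✗.
Only k = 3 is perfect, so the longest perfect 3' overlap is 3.

Longest perfect overlap: 3 complementary base pairs; significant dimer risk (threshold 3).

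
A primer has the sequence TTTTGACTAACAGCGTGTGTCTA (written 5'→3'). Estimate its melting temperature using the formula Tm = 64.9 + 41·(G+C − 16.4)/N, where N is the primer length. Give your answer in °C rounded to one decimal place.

Base counts: A=5, T=9, G=5, C=4; G+C = 9, N = 23.
Tm = 64.9 + 41·(9 − 16.4)/23 = 64.9 + -303.40/23 = 51.7°C.

51.7°C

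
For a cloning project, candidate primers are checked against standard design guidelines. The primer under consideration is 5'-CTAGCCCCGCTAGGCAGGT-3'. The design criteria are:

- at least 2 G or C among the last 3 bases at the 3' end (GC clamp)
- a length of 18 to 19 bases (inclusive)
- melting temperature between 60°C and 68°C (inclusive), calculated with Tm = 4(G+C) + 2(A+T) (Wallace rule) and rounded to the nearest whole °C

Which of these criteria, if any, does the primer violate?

Meets all criteria.

Base counts: A=3, T=3, G=6, C=7 (length 19).
GC clamp: 3' end GGT has 2 G/C ✓
length: length 19 ✓
Tm: Tm = 2·6 + 4·13 = 64°C ✓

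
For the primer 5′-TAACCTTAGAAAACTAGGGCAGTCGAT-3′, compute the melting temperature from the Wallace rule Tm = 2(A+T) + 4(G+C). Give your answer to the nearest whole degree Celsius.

76°C

Base counts: A=10, T=6, G=6, C=5 (length 27).
Tm = 2·(10+6) + 4·(6+5) = 2·16 + 4·11 = 32 + 44 = 76°C.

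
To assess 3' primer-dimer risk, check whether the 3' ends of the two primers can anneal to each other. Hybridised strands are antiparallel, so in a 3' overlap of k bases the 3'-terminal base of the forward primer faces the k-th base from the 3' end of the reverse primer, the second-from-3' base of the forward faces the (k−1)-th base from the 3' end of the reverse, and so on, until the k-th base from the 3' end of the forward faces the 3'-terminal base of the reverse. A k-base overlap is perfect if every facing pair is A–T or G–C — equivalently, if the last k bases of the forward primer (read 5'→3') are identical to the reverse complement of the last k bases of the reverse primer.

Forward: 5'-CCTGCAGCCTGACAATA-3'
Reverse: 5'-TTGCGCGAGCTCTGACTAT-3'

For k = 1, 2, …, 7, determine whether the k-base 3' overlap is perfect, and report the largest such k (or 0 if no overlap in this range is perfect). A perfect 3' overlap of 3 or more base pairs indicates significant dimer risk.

Longest perfect overlap: 3 complementary base pairs; significant dimer risk (threshold 3).

Last 7 bases (5'→3') — forward …GACAATA, reverse …TGACTAT.
Reverse complement of the reverse primer's last 7 bases: ATAGTCA; its first k bases are the reverse complement of the reverse primer's last k bases, so a perfect k-base overlap needs the forward primer's last k bases to equal them.
Comparing (forward last k vs required): k=1: A vs A ✓; k=2: TA vs AT ✗; k=3: ATA vs ATA ✓; k=4: AATA vs ATAG ✗; k=5: CAATA vs ATAGT ✗; k=6: ACAATA vs ATAGTC ✗; k=7: GACAATA vs ATAGTCA ✗.
Perfect overlaps at k = 1, 3; the largest is 3.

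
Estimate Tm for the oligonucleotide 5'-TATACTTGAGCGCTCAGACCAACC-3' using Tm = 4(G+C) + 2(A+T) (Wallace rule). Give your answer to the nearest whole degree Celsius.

Base counts: A=7, T=5, G=4, C=8 (length 24).
Tm = 2·(7+5) + 4·(4+8) = 2·12 + 4·12 = 24 + 48 = 72°C.

72°C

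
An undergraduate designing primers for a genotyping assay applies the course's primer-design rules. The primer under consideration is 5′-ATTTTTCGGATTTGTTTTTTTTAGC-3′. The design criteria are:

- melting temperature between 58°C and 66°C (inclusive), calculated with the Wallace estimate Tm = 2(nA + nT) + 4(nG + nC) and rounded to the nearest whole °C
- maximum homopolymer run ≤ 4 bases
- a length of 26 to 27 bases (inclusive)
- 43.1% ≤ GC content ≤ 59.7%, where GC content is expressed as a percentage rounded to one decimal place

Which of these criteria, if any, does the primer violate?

Base counts: A=3, T=16, G=4, C=2 (length 25).
Tm: Tm = 2·19 + 4·6 = 62°C ✓
homopolymer run: longest run = 8, exceeds 4 ✗
length: length 25, outside 26–27 ✗
GC content: GC 6/25 = 24.0%, outside 43.1–59.7% ✗

Fails: homopolymer run, length, GC content.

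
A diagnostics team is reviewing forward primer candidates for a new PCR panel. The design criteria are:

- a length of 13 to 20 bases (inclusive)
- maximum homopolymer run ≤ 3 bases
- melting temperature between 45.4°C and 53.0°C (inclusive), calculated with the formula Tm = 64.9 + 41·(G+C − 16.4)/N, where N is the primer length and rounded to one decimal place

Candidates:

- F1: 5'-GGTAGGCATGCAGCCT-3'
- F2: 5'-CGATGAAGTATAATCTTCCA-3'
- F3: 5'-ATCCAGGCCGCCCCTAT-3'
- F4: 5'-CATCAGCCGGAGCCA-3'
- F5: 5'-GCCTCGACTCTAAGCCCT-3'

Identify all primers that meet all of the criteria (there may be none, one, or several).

F1 (16 nt, A=3 T=3 G=6 C=4): length 16 ✓; longest run = 2 ✓; Tm = 64.9 + 41·(10 − 16.4)/16 = 48.5°C ✓ — passes.
F2 (20 nt, A=7 T=6 G=3 C=4): length 20 ✓; longest run = 2 ✓; Tm = 64.9 + 41·(7 − 16.4)/20 = 45.6°C ✓ — passes.
F3 (17 nt, A=3 T=3 G=3 C=8): length 17 ✓; longest run = 4, exceeds 3 ✗; Tm = 64.9 + 41·(11 − 16.4)/17 = 51.9°C ✓ — fails.
F4 (15 nt, A=4 T=1 G=4 C=6): length 15 ✓; longest run = 2 ✓; Tm = 64.9 + 41·(10 − 16.4)/15 = 47.4°C ✓ — passes.
F5 (18 nt, A=3 T=4 G=3 C=8): length 18 ✓; longest run = 3 ✓; Tm = 64.9 + 41·(11 − 16.4)/18 = 52.6°C ✓ — passes.

F1, F2, F4 and F5.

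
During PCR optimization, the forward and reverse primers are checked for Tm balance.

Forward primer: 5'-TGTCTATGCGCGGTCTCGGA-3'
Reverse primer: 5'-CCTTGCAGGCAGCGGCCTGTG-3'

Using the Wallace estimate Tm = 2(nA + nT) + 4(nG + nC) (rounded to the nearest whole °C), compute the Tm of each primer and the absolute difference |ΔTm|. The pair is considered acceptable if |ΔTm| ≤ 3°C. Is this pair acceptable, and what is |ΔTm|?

|ΔTm| = 8°C; the pair is not acceptable.

Forward: A=2 T=6 G=7 C=5 → Tm = 2·8 + 4·12 = 64°C.
Reverse: A=2 T=4 G=8 C=7 → Tm = 2·6 + 4·15 = 72°C.
|ΔTm| = |64 − 72| = 8°C, > 3°C.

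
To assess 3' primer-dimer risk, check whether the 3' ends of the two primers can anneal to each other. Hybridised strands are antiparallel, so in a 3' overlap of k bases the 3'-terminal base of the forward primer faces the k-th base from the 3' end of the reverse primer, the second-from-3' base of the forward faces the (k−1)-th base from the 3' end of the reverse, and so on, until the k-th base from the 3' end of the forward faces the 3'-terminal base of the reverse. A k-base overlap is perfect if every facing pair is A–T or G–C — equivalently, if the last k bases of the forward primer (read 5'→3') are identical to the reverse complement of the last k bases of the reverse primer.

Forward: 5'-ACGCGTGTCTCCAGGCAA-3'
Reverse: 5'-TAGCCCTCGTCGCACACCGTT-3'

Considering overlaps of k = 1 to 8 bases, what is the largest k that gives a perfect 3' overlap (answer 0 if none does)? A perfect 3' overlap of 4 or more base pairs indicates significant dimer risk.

Last 8 bases (5'→3') — forward …CCAGGCAA, reverse …ACACCGTT.
Reverse complement of the reverse primer's last 8 bases: AACGGTGT; its first k bases are the reverse complement of the reverse primer's last k bases, so a perfect k-base overlap needs the forward primer's last k bases to equal them.
Comparing (forward last k vs required): k=1: A vs A ✓; k=2: AA vs AA ✓; k=3: CAA vs AAC ✗; k=4: GCAA vs AACG ✗; k=5: GGCAA vs AACGG ✗; k=6: AGGCAA vs AACGGT ✗; k=7: CAGGCAA vs AACGGTG ✗; k=8: CCAGGCAA vs AACGGTGT ✗.
Perfect overlaps at k = 1, 2; the largest is 2.

Longest perfect overlap: 2 complementary base pairs; below the dimer-risk threshold (threshold 4).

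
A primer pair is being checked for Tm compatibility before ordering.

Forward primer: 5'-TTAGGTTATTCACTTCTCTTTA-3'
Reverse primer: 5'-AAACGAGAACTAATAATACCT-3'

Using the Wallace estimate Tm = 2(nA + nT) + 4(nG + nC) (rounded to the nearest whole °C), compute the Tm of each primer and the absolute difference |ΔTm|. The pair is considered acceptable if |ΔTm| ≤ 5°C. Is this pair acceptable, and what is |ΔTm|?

Forward: A=4 T=12 G=2 C=4 → Tm = 2·16 + 4·6 = 56°C.
Reverse: A=11 T=4 G=2 C=4 → Tm = 2·15 + 4·6 = 54°C.
|ΔTm| = |56 − 54| = 2°C, ≤ 5°C.

|ΔTm| = 2°C; the pair is acceptable.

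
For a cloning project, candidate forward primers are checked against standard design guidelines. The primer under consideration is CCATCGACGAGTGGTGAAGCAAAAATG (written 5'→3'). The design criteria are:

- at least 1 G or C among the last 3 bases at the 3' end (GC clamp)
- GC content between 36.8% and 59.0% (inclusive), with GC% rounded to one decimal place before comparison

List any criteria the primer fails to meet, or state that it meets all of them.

Base counts: A=10, T=4, G=8, C=5 (length 27).
GC clamp: 3' end ATG has 1 G/C ✓
GC content: GC 13/27 = 48.1% ✓

Meets all criteria.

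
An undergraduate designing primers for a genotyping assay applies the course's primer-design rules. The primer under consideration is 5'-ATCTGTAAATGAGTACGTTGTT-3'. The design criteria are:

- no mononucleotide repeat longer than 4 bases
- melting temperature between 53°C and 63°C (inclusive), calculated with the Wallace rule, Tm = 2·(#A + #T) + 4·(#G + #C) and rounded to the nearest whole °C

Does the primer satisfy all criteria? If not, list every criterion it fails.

Meets all criteria.

Base counts: A=6, T=9, G=5, C=2 (length 22).
homopolymer run: longest run = 3 ✓
Tm: Tm = 2·15 + 4·7 = 58°C ✓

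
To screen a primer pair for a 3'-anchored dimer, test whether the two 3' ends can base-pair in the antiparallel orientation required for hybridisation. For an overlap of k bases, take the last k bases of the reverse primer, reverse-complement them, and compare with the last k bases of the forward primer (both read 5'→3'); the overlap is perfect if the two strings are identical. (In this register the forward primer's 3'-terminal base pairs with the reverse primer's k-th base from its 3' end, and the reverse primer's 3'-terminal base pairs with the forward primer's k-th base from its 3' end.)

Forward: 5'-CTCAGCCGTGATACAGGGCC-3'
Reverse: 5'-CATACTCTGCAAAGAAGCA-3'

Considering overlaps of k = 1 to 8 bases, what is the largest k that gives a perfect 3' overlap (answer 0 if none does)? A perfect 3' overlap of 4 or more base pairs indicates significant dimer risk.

Last 8 bases (5'→3') — forward …ACAGGGCC, reverse …AAGAAGCA.
Reverse complement of the reverse primer's last 8 bases: TGCTTCTT; its first k bases are the reverse complement of the reverse primer's last k bases, so a perfect k-base overlap needs the forward primer's last k bases to equal them.
Comparing (forward last k vs required): k=1: C vs T ✗; k=2: CC vs TG ✗; k=3: GCC vs TGC ✗; k=4: GGCC vs TGCT ✗; k=5: GGGCC vs TGCTT ✗; k=6: AGGGCC vs TGCTTC ✗; k=7: CAGGGCC vs TGCTTCT ✗; k=8: ACAGGGCC vs TGCTTCTT ✗.
No overlap length from 1 to 8 is perfect, so the longest perfect 3' overlap is 0.

Longest perfect overlap: 0 complementary base pairs; below the dimer-risk threshold (threshold 4).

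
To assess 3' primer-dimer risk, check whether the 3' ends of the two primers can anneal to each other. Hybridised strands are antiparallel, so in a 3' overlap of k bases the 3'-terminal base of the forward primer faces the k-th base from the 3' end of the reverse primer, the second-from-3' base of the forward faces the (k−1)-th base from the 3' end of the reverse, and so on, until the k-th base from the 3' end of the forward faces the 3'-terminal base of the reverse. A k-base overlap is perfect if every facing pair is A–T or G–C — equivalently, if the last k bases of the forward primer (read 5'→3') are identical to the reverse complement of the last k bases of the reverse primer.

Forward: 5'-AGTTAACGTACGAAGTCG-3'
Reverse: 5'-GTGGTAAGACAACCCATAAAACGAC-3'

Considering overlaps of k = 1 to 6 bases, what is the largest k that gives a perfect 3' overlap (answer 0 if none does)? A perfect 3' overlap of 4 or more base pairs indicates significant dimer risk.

Longest perfect overlap: 4 complementary base pairs; significant dimer risk (threshold 4).

Last 6 bases (5'→3') — forward …AAGTCG, reverse …AACGAC.
Reverse complement of the reverse primer's last 6 bases: GTCGTT; its first k bases are the reverse complement of the reverse primer's last k bases, so a perfect k-base overlap needs the forward primer's last k bases to equal them.
Comparing (forward last k vs required): k=1: G vs G ✓; k=2: CG vs GT ✗; k=3: TCG vs GTC ✗; k=4: GTCG vs GTCG ✓; k=5: AGTCG vs GTCGT ✗; k=6: AAGTCG vs GTCGTT ✗.
Perfect overlaps at k = 1, 4; the largest is 4.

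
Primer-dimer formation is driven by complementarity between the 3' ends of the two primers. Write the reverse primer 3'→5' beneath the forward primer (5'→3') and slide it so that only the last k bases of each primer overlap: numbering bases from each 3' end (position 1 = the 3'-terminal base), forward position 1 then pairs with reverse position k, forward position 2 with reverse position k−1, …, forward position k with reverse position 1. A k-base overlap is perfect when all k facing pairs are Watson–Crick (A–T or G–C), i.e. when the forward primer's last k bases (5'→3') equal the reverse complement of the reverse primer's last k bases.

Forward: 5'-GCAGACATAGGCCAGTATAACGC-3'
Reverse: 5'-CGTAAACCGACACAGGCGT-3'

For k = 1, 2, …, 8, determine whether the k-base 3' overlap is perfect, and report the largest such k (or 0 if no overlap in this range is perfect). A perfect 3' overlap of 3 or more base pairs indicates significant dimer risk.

Last 8 bases (5'→3') — forward …TATAACGC, reverse …ACAGGCGT.
Reverse complement of the reverse primer's last 8 bases: ACGCCTGT; its first k bases are the reverse complement of the reverse primer's last k bases, so a perfect k-base overlap needs the forward primer's last k bases to equal them.
Comparing (forward last k vs required): k=1: C vs A ✗; k=2: GC vs AC ✗; k=3: CGC vs ACG ✗; k=4: ACGC vs ACGC ✓; k=5: AACGC vs ACGCC ✗; k=6: TAACGC vs ACGCCT ✗; k=7: ATAACGC vs ACGCCTG ✗; k=8: TATAACGC vs ACGCCTGT ✗.
Only k = 4 is perfect, so the longest perfect 3' overlap is 4.

Longest perfect overlap: 4 complementary base pairs; significant dimer risk (threshold 3).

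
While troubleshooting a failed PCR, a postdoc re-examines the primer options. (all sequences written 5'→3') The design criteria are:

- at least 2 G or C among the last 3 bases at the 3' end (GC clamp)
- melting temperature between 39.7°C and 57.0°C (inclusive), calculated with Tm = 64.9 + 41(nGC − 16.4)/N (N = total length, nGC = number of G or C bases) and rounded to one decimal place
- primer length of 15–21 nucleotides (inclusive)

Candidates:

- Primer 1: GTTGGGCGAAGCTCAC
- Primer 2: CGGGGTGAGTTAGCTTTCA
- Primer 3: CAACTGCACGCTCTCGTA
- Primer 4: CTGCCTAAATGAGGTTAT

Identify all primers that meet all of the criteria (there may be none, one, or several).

Primer 1 (16 nt, A=3 T=3 G=6 C=4): 3' end CAC has 2 G/C ✓; Tm = 64.9 + 41·(10 − 16.4)/16 = 48.5°C ✓; length 16 ✓ — passes.
Primer 2 (19 nt, A=3 T=6 G=7 C=3): 3' end TCA has 1 G/C, need ≥2 ✗; Tm = 64.9 + 41·(10 − 16.4)/19 = 51.1°C ✓; length 19 ✓ — fails.
Primer 3 (18 nt, A=4 T=4 G=3 C=7): 3' end GTA has 1 G/C, need ≥2 ✗; Tm = 64.9 + 41·(10 − 16.4)/18 = 50.3°C ✓; length 18 ✓ — fails.
Primer 4 (18 nt, A=5 T=6 G=4 C=3): 3' end TAT has 0 G/C, need ≥2 ✗; Tm = 64.9 + 41·(7 − 16.4)/18 = 43.5°C ✓; length 18 ✓ — fails.

Primer 1 only.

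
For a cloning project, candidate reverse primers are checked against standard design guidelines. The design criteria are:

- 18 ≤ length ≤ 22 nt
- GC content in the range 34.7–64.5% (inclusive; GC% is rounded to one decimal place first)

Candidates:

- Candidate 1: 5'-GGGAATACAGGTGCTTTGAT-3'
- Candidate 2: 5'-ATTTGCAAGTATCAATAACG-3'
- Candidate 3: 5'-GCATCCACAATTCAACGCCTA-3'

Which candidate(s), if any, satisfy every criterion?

Candidate 1 and Candidate 3.

Candidate 1 (20 nt, A=5 T=6 G=7 C=2): length 20 ✓; GC 9/20 = 45.0% ✓ — passes.
Candidate 2 (20 nt, A=8 T=6 G=3 C=3): length 20 ✓; GC 6/20 = 30.0%, outside 34.7–64.5% ✗ — fails.
Candidate 3 (21 nt, A=7 T=4 G=2 C=8): length 21 ✓; GC 10/21 = 47.6% ✓ — passes.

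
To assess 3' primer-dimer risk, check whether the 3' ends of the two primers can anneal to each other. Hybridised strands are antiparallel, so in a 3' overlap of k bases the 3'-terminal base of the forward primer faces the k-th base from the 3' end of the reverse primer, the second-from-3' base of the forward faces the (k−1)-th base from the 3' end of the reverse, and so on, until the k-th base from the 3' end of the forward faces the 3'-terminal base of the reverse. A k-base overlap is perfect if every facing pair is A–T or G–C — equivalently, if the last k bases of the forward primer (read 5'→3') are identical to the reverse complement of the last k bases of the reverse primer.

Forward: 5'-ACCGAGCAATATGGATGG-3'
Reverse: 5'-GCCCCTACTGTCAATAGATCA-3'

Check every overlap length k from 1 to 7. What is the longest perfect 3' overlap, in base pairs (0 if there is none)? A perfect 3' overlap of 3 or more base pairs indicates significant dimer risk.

Last 7 bases (5'→3') — forward …TGGATGG, reverse …TAGATCA.
Reverse complement of the reverse primer's last 7 bases: TGATCTA; its first k bases are the reverse complement of the reverse primer's last k bases, so a perfect k-base overlap needs the forward primer's last k bases to equal them.
Comparing (forward last k vs required): k=1: G vs T ✗; k=2: GG vs TG ✗; k=3: TGG vs TGA ✗; k=4: ATGG vs TGAT ✗; k=5: GATGG vs TGATC ✗; k=6: GGATGG vs TGATCT ✗; k=7: TGGATGG vs TGATCTA ✗.
No overlap length from 1 to 7 is perfect, so the longest perfect 3' overlap is 0.

Longest perfect overlap: 0 complementary base pairs; below the dimer-risk threshold (threshold 3).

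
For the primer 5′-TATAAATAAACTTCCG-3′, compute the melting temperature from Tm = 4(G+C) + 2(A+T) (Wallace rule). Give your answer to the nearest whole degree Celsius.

40°C

Base counts: A=7, T=5, G=1, C=3 (length 16).
Tm = 2·(7+5) + 4·(1+3) = 2·12 + 4·4 = 24 + 16 = 40°C.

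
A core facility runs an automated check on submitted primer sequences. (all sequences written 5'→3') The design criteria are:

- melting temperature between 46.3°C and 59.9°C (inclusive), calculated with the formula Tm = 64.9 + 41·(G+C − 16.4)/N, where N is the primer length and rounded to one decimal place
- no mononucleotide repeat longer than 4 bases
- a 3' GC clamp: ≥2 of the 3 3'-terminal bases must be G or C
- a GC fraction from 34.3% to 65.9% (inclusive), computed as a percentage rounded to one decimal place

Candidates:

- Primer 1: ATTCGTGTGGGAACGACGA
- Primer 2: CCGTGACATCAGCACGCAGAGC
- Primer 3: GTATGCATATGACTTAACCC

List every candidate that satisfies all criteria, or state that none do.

Primer 1 and Primer 3.

Primer 1 (19 nt, A=5 T=4 G=7 C=3): Tm = 64.9 + 41·(10 − 16.4)/19 = 51.1°C ✓; longest run = 3 ✓; 3' end CGA has 2 G/C ✓; GC 10/19 = 52.6% ✓ — passes.
Primer 2 (22 nt, A=6 T=2 G=6 C=8): Tm = 64.9 + 41·(14 − 16.4)/22 = 60.4°C, outside 46.3–59.9°C ✗; longest run = 2 ✓; 3' end AGC has 2 G/C ✓; GC 14/22 = 63.6% ✓ — fails.
Primer 3 (20 nt, A=6 T=6 G=3 C=5): Tm = 64.9 + 41·(8 − 16.4)/20 = 47.7°C ✓; longest run = 3 ✓; 3' end CCC has 3 G/C ✓; GC 8/20 = 40.0% ✓ — passes.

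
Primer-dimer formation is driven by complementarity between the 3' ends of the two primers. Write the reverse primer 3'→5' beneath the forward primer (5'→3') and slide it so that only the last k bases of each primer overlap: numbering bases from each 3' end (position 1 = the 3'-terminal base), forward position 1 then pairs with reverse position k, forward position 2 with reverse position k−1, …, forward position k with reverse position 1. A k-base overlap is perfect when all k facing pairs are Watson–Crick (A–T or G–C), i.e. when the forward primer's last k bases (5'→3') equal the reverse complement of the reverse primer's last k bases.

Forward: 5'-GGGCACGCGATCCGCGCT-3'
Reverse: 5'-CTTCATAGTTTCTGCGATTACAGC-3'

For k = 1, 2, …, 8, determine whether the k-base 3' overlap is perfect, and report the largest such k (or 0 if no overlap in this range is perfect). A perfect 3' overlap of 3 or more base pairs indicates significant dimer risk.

Longest perfect overlap: 3 complementary base pairs; significant dimer risk (threshold 3).

Last 8 bases (5'→3') — forward …TCCGCGCT, reverse …ATTACAGC.
Reverse complement of the reverse primer's last 8 bases: GCTGTAAT; its first k bases are the reverse complement of the reverse primer's last k bases, so a perfect k-base overlap needs the forward primer's last k bases to equal them.
Comparing (forward last k vs required): k=1: T vs G ✗; k=2: CT vs GC ✗; k=3: GCT vs GCT ✓; k=4: CGCT vs GCTG ✗; k=5: GCGCT vs GCTGT ✗; k=6: CGCGCT vs GCTGTA ✗; k=7: CCGCGCT vs GCTGTAA ✗; k=8: TCCGCGCT vs GCTGTAAT ✗.
Only k = 3 is perfect, so the longest perfect 3' overlap is 3.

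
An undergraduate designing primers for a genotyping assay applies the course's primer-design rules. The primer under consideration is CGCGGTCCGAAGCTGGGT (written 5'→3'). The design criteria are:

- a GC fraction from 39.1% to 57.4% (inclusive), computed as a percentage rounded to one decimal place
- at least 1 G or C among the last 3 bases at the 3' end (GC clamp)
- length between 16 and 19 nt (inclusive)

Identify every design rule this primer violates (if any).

Fails: GC content.

Base counts: A=2, T=3, G=8, C=5 (length 18).
GC content: GC 13/18 = 72.2%, outside 39.1–57.4% ✗
GC clamp: 3' end GGT has 2 G/C ✓
length: length 18 ✓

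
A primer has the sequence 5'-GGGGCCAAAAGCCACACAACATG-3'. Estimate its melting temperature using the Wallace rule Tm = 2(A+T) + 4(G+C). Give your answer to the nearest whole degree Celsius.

72°C

Base counts: A=9, T=1, G=6, C=7 (length 23).
Tm = 2·(9+1) + 4·(6+7) = 2·10 + 4·13 = 20 + 52 = 72°C.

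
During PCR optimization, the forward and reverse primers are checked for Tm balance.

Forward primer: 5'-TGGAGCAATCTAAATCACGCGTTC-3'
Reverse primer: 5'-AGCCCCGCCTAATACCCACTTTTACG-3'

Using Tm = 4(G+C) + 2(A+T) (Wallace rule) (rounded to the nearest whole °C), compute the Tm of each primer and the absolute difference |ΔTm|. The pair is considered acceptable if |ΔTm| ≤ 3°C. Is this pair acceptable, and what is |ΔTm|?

Forward: A=7 T=6 G=5 C=6 → Tm = 2·13 + 4·11 = 70°C.
Reverse: A=6 T=6 G=3 C=11 → Tm = 2·12 + 4·14 = 80°C.
|ΔTm| = |70 − 80| = 10°C, > 3°C.

|ΔTm| = 10°C; the pair is not acceptable.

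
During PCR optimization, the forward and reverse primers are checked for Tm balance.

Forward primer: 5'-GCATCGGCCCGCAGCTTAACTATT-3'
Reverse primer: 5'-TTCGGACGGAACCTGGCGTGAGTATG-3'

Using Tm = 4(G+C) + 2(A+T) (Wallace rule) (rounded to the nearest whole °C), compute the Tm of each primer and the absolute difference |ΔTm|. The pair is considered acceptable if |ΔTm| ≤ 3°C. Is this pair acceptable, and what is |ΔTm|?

|ΔTm| = 8°C; the pair is not acceptable.

Forward: A=5 T=6 G=5 C=8 → Tm = 2·11 + 4·13 = 74°C.
Reverse: A=5 T=6 G=10 C=5 → Tm = 2·11 + 4·15 = 82°C.
|ΔTm| = |74 − 82| = 8°C, > 3°C.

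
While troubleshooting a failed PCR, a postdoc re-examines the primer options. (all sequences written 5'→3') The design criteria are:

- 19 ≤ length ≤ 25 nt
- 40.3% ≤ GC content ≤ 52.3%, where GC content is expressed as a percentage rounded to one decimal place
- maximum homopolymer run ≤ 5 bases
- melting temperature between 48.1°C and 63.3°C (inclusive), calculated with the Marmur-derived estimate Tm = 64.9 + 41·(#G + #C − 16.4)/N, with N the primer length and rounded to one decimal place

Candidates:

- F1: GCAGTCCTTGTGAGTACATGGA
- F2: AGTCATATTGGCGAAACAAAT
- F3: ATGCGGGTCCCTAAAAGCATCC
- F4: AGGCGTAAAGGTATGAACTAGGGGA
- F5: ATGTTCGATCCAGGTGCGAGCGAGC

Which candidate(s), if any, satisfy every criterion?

F1 (22 nt, A=5 T=6 G=7 C=4): length 22 ✓; GC 11/22 = 50.0% ✓; longest run = 2 ✓; Tm = 64.9 + 41·(11 − 16.4)/22 = 54.8°C ✓ — passes.
F2 (21 nt, A=9 T=5 G=4 C=3): length 21 ✓; GC 7/21 = 33.3%, outside 40.3–52.3% ✗; longest run = 3 ✓; Tm = 64.9 + 41·(7 − 16.4)/21 = 46.5°C, outside 48.1–63.3°C ✗ — fails.
F3 (22 nt, A=6 T=4 G=5 C=7): length 22 ✓; GC 12/22 = 54.5%, outside 40.3–52.3% ✗; longest run = 4 ✓; Tm = 64.9 + 41·(12 − 16.4)/22 = 56.7°C ✓ — fails.
F4 (25 nt, A=9 T=4 G=10 C=2): length 25 ✓; GC 12/25 = 48.0% ✓; longest run = 4 ✓; Tm = 64.9 + 41·(12 − 16.4)/25 = 57.7°C ✓ — passes.
F5 (25 nt, A=5 T=5 G=9 C=6): length 25 ✓; GC 15/25 = 60.0%, outside 40.3–52.3% ✗; longest run = 2 ✓; Tm = 64.9 + 41·(15 − 16.4)/25 = 62.6°C ✓ — fails.

F1 and F4.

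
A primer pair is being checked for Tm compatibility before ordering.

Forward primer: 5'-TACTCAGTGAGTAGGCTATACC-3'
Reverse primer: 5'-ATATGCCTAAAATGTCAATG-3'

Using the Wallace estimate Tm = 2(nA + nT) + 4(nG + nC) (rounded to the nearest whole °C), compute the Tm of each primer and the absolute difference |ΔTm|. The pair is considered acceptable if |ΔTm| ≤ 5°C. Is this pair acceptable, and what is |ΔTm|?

|ΔTm| = 12°C; the pair is not acceptable.

Forward: A=6 T=6 G=5 C=5 → Tm = 2·12 + 4·10 = 64°C.
Reverse: A=8 T=6 G=3 C=3 → Tm = 2·14 + 4·6 = 52°C.
|ΔTm| = |64 − 52| = 12°C, > 5°C.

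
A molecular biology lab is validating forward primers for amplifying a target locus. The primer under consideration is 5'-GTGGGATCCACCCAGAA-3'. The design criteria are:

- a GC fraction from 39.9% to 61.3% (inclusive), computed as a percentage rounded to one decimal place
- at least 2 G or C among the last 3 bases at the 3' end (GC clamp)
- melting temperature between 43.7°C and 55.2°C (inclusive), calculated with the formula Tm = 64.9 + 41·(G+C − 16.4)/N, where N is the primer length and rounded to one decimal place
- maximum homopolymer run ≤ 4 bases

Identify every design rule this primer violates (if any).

Fails: GC clamp.

Base counts: A=5, T=2, G=5, C=5 (length 17).
GC content: GC 10/17 = 58.8% ✓
GC clamp: 3' end GAA has 1 G/C, need ≥2 ✗
Tm: Tm = 64.9 + 41·(10 − 16.4)/17 = 49.5°C ✓
homopolymer run: longest run = 3 ✓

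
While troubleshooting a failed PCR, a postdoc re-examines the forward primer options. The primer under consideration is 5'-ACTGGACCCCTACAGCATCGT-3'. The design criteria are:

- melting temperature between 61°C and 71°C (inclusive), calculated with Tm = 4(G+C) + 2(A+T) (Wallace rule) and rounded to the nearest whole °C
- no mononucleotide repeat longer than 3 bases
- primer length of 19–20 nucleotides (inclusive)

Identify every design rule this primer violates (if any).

Fails: homopolymer run, length.

Base counts: A=5, T=4, G=4, C=8 (length 21).
Tm: Tm = 2·9 + 4·12 = 66°C ✓
homopolymer run: longest run = 4, exceeds 3 ✗
length: length 21, outside 19–20 ✗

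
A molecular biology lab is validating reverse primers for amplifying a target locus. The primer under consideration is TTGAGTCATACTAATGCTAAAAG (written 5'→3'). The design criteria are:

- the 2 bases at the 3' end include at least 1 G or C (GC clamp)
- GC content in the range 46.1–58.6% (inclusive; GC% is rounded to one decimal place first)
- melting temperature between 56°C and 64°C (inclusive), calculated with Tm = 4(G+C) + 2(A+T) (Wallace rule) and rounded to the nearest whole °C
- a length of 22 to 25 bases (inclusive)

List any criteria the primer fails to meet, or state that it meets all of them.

Base counts: A=9, T=7, G=4, C=3 (length 23).
GC clamp: 3' end AG has 1 G/C ✓
GC content: GC 7/23 = 30.4%, outside 46.1–58.6% ✗
Tm: Tm = 2·16 + 4·7 = 60°C ✓
length: length 23 ✓

Fails: GC content.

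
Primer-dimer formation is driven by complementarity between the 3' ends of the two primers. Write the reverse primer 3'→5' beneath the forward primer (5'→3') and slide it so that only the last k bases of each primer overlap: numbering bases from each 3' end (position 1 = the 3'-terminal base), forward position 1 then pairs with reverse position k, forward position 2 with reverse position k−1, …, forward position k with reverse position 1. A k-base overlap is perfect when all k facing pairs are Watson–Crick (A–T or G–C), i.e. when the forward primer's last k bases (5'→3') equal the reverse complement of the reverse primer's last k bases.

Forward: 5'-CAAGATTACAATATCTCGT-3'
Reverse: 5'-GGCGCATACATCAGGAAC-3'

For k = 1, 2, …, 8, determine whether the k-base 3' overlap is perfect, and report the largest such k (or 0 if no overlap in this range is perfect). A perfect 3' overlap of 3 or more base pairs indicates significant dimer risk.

Longest perfect overlap: 2 complementary base pairs; below the dimer-risk threshold (threshold 3).

Last 8 bases (5'→3') — forward …TATCTCGT, reverse …TCAGGAAC.
Reverse complement of the reverse primer's last 8 bases: GTTCCTGA; its first k bases are the reverse complement of the reverse primer's last k bases, so a perfect k-base overlap needs the forward primer's last k bases to equal them.
Comparing (forward last k vs required): k=1: T vs G ✗; k=2: GT vs GT ✓; k=3: CGT vs GTT ✗; k=4: TCGT vs GTTC ✗; k=5: CTCGT vs GTTCC ✗; k=6: TCTCGT vs GTTCCT ✗; k=7: ATCTCGT vs GTTCCTG ✗; k=8: TATCTCGT vs GTTCCTGA ✗.
Only k = 2 is perfect, so the longest perfect 3' overlap is 2.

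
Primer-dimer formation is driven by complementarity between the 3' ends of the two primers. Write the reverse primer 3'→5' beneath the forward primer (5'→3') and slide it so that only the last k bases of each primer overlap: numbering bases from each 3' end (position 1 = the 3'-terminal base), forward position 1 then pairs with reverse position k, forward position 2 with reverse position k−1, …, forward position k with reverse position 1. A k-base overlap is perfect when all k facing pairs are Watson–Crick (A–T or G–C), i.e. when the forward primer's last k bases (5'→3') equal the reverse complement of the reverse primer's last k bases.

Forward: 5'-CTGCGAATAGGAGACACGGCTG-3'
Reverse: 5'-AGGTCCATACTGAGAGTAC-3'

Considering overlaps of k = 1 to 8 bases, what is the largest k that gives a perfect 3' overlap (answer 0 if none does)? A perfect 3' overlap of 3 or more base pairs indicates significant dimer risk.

Last 8 bases (5'→3') — forward …CACGGCTG, reverse …GAGAGTAC.
Reverse complement of the reverse primer's last 8 bases: GTACTCTC; its first k bases are the reverse complement of the reverse primer's last k bases, so a perfect k-base overlap needs the forward primer's last k bases to equal them.
Comparing (forward last k vs required): k=1: G vs G ✓; k=2: TG vs GT ✗; k=3: CTG vs GTA ✗; k=4: GCTG vs GTAC ✗; k=5: GGCTG vs GTACT ✗; k=6: CGGCTG vs GTACTC ✗; k=7: ACGGCTG vs GTACTCT ✗; k=8: CACGGCTG vs GTACTCTC ✗.
Only k = 1 is perfect, so the longest perfect 3' overlap is 1.

Longest perfect overlap: 1 complementary base pair; below the dimer-risk threshold (threshold 3).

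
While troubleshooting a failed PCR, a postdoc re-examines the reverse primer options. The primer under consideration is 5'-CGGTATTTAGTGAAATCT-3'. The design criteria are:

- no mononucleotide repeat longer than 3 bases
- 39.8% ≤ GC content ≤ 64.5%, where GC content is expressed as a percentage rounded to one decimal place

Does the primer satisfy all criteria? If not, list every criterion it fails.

Fails: GC content.

Base counts: A=5, T=7, G=4, C=2 (length 18).
homopolymer run: longest run = 3 ✓
GC content: GC 6/18 = 33.3%, outside 39.8–64.5% ✗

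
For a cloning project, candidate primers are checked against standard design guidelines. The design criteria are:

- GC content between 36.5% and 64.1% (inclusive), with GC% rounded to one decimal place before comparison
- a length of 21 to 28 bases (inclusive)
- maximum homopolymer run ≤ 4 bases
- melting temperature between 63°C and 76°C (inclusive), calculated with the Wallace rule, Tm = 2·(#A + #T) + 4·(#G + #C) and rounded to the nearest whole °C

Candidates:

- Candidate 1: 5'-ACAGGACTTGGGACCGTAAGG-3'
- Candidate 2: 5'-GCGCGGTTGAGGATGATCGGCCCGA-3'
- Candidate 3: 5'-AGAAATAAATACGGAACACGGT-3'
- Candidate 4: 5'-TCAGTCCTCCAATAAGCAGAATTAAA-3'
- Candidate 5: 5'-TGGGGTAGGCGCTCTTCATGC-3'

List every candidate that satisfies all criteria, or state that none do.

Candidate 1 and Candidate 5.

Candidate 1 (21 nt, A=6 T=3 G=8 C=4): GC 12/21 = 57.1% ✓; length 21 ✓; longest run = 3 ✓; Tm = 2·9 + 4·12 = 66°C ✓ — passes.
Candidate 2 (25 nt, A=4 T=4 G=11 C=6): GC 17/25 = 68.0%, outside 36.5–64.1% ✗; length 25 ✓; longest run = 3 ✓; Tm = 2·8 + 4·17 = 84°C, outside 63–76°C ✗ — fails.
Candidate 3 (22 nt, A=11 T=3 G=5 C=3): GC 8/22 = 36.4%, outside 36.5–64.1% ✗; length 22 ✓; longest run = 3 ✓; Tm = 2·14 + 4·8 = 60°C, outside 63–76°C ✗ — fails.
Candidate 4 (26 nt, A=11 T=6 G=3 C=6): GC 9/26 = 34.6%, outside 36.5–64.1% ✗; length 26 ✓; longest run = 3 ✓; Tm = 2·17 + 4·9 = 70°C ✓ — fails.
Candidate 5 (21 nt, A=2 T=6 G=8 C=5): GC 13/21 = 61.9% ✓; length 21 ✓; longest run = 4 ✓; Tm = 2·8 + 4·13 = 68°C ✓ — passes.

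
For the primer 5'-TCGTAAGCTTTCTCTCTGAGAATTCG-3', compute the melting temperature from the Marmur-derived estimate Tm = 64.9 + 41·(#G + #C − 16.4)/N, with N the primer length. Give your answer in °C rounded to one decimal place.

56.4°C

Base counts: A=5, T=10, G=5, C=6; G+C = 11, N = 26.
Tm = 64.9 + 41·(11 − 16.4)/26 = 64.9 + -221.40/26 = 56.4°C.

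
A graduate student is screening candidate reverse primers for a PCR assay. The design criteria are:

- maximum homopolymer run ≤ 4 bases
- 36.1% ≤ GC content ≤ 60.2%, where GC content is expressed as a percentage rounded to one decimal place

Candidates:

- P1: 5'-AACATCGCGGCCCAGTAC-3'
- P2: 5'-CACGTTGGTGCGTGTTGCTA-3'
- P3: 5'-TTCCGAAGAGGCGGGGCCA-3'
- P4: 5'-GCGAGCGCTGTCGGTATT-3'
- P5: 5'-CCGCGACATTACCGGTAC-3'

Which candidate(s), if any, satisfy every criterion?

P1 (18 nt, A=5 T=2 G=4 C=7): longest run = 3 ✓; GC 11/18 = 61.1%, outside 36.1–60.2% ✗ — fails.
P2 (20 nt, A=2 T=7 G=7 C=4): longest run = 2 ✓; GC 11/20 = 55.0% ✓ — passes.
P3 (19 nt, A=4 T=2 G=8 C=5): longest run = 4 ✓; GC 13/19 = 68.4%, outside 36.1–60.2% ✗ — fails.
P4 (18 nt, A=2 T=5 G=7 C=4): longest run = 2 ✓; GC 11/18 = 61.1%, outside 36.1–60.2% ✗ — fails.
P5 (18 nt, A=4 T=3 G=4 C=7): longest run = 2 ✓; GC 11/18 = 61.1%, outside 36.1–60.2% ✗ — fails.

P2 only.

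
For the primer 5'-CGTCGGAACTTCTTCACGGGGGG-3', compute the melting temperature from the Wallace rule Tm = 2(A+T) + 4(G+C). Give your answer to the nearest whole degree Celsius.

76°C

Base counts: A=3, T=5, G=9, C=6 (length 23).
Tm = 2·(3+5) + 4·(9+6) = 2·8 + 4·15 = 16 + 60 = 76°C.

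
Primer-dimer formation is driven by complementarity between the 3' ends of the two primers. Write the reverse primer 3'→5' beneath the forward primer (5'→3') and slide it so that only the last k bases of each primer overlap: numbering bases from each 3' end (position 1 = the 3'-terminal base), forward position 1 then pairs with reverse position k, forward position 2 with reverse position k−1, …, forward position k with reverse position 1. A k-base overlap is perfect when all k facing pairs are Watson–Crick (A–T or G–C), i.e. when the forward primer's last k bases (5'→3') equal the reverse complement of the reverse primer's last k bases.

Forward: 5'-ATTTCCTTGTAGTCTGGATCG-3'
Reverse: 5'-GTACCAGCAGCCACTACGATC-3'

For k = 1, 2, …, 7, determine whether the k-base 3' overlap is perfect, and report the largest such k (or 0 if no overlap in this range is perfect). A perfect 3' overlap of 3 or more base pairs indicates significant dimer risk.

Longest perfect overlap: 5 complementary base pairs; significant dimer risk (threshold 3).

Last 7 bases (5'→3') — forward …TGGATCG, reverse …TACGATC.
Reverse complement of the reverse primer's last 7 bases: GATCGTA; its first k bases are the reverse complement of the reverse primer's last k bases, so a perfect k-base overlap needs the forward primer's last k bases to equal them.
Comparing (forward last k vs required): k=1: G vs G ✓; k=2: CG vs GA ✗; k=3: TCG vs GAT ✗; k=4: ATCG vs GATC ✗; k=5: GATCG vs GATCG ✓; k=6: GGATCG vs GATCGT ✗; k=7: TGGATCG vs GATCGTA ✗.
Perfect overlaps at k = 1, 5; the largest is 5.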